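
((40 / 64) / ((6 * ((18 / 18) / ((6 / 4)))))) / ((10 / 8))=1 / 8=0.12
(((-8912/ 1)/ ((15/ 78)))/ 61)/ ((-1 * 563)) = 231712/ 171715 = 1.35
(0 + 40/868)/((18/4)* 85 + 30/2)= 4/34503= 0.00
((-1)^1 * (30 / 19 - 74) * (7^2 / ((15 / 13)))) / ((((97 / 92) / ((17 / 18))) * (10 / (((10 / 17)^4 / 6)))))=4031955200 / 733427379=5.50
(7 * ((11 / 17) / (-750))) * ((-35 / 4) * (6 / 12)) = 539 / 20400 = 0.03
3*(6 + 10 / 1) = 48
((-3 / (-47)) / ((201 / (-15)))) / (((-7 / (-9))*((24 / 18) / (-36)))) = 3645 / 22043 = 0.17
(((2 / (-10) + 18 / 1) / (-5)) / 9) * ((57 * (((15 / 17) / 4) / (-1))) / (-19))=-89 / 340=-0.26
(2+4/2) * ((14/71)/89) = 56/6319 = 0.01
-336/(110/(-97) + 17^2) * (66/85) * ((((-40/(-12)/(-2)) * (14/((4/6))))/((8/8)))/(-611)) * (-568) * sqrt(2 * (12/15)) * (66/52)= 40319693568 * sqrt(10)/2693193295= 47.34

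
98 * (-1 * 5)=-490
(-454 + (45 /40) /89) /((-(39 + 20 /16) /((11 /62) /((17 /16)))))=2031788 /1078769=1.88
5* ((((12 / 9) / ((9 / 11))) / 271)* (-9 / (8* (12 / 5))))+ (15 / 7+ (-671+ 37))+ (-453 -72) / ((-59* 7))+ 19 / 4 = -5043385093 / 8058456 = -625.85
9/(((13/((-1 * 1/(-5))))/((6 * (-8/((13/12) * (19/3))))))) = -0.97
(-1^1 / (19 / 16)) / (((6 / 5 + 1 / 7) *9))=-560 / 8037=-0.07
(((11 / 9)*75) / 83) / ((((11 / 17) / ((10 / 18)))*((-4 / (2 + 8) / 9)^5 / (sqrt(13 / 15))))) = -968203125*sqrt(195) / 2656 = -5090444.60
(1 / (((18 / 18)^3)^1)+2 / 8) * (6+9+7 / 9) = 355 / 18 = 19.72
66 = 66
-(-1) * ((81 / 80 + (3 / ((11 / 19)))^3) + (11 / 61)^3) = 3387436160111 / 24168936880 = 140.16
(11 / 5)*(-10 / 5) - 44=-242 / 5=-48.40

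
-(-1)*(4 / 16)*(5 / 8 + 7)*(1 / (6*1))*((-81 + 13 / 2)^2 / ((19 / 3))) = 1354261 / 4864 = 278.43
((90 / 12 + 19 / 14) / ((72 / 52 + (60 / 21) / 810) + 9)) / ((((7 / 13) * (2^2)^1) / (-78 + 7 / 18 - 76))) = -18624645 / 306284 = -60.81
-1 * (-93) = 93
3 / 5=0.60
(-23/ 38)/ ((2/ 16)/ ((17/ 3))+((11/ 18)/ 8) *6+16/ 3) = -1173/ 11267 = -0.10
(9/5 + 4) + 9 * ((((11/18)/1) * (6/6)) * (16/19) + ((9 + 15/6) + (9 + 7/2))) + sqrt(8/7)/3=2 * sqrt(14)/21 + 21511/95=226.79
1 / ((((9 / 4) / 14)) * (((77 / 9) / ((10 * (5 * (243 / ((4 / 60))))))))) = 1458000 / 11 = 132545.45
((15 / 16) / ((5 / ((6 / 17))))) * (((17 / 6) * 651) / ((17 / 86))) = 83979 / 136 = 617.49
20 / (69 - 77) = -5 / 2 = -2.50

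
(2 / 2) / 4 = 1 / 4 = 0.25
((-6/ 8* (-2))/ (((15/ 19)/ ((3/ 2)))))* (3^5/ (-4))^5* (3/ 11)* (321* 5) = -46508519060935713/ 45056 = -1032238082851.02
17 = 17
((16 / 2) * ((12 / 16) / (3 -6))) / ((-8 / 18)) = 9 / 2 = 4.50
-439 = -439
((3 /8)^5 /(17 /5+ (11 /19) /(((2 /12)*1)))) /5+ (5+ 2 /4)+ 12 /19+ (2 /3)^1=8291795969 /1219657728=6.80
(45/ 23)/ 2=45/ 46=0.98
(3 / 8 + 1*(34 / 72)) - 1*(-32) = 2365 / 72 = 32.85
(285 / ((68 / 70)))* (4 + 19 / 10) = 117705 / 68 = 1730.96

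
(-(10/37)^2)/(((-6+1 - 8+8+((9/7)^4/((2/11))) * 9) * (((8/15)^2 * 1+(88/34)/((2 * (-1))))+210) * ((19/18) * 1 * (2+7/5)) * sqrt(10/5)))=-1215506250 * sqrt(2)/3251637556672693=-0.00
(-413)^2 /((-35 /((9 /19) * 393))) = -86186079 /95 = -907221.88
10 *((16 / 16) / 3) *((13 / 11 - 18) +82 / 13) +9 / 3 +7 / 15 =-67714 / 2145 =-31.57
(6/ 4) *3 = 9/ 2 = 4.50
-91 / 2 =-45.50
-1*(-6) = 6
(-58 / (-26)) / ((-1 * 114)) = -29 / 1482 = -0.02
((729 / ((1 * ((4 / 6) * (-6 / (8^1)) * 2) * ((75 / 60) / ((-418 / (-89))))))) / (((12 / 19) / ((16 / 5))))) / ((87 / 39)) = -401420448 / 64525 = -6221.16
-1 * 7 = -7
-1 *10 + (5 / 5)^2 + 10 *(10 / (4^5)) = -2279 / 256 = -8.90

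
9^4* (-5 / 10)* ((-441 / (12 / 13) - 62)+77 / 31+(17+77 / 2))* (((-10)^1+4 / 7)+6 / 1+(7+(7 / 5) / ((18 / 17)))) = 134263820673 / 17360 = 7734091.05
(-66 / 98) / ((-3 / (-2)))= -22 / 49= -0.45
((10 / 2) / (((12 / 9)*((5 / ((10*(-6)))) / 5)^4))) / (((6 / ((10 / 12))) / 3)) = 20250000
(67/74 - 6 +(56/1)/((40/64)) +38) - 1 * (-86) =77147/370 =208.51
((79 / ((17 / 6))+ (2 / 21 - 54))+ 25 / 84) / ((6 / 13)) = -55.74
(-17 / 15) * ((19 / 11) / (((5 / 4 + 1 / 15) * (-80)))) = 323 / 17380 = 0.02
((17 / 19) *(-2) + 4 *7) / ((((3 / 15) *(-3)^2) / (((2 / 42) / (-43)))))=-830 / 51471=-0.02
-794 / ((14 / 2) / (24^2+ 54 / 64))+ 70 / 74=-38734333 / 592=-65429.62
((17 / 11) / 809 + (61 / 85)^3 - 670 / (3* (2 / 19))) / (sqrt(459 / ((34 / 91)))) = -34779260124743* sqrt(546) / 13427746707375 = -60.52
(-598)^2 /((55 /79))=28250716 /55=513649.38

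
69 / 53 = 1.30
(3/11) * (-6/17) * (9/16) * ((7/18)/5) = -63/14960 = -0.00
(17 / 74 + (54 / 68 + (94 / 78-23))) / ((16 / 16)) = -509534 / 24531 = -20.77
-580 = -580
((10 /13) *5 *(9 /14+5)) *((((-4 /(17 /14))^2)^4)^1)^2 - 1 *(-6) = 2639231540546708164888669642318 /632595494383669290253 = 4172068192.04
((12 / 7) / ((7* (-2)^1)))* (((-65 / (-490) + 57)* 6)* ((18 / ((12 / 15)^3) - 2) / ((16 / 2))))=-53464851 / 307328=-173.97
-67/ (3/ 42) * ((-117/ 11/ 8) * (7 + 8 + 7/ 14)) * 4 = 1701063/ 22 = 77321.05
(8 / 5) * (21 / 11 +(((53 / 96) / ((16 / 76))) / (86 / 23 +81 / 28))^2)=763902466159 / 231155540352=3.30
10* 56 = 560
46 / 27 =1.70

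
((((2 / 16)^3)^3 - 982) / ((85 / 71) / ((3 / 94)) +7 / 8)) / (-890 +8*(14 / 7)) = 28073785294635 / 959140251828224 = 0.03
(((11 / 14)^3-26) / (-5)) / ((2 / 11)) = 770143 / 27440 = 28.07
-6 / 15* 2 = -4 / 5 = -0.80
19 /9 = 2.11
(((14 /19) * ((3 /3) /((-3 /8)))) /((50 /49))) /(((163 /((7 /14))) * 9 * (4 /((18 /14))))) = -49 /232275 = -0.00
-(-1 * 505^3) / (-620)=-25757525 / 124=-207721.98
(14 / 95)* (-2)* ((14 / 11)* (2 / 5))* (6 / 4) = -1176 / 5225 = -0.23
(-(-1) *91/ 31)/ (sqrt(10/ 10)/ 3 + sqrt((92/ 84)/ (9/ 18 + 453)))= 1733277/ 192541 - 273 *sqrt(876162)/ 192541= 7.67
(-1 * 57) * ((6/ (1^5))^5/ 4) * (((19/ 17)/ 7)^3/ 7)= -760032072/ 11796113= -64.43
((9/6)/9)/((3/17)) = 17/18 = 0.94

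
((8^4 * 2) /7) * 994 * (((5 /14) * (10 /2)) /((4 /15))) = 54528000 /7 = 7789714.29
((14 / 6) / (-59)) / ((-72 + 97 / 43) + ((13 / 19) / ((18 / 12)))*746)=-5719 / 39122015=-0.00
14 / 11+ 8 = 102 / 11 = 9.27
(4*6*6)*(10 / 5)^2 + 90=666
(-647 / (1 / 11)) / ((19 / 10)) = -71170 / 19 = -3745.79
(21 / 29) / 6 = 0.12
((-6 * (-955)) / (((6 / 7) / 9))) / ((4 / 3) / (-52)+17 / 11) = 25810785 / 652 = 39587.09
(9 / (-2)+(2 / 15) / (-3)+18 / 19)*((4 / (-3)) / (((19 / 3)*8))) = 6151 / 64980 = 0.09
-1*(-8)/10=4/5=0.80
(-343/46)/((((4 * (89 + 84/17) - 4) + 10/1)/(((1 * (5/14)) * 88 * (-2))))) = 1666/1357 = 1.23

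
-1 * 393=-393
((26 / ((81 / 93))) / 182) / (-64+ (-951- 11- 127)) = -31 / 217917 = -0.00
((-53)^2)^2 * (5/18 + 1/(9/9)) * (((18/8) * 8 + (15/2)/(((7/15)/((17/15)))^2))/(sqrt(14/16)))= 368951001079 * sqrt(14)/2058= 670791175.19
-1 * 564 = -564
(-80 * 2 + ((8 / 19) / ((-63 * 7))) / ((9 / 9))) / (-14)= 670324 / 58653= 11.43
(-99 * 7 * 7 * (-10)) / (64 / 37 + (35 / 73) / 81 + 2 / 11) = 116743729410 / 4614559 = 25299.00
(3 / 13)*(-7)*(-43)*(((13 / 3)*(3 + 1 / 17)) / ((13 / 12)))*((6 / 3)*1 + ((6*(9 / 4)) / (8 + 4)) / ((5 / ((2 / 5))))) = 754908 / 425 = 1776.25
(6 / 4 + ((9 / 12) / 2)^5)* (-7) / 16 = -0.66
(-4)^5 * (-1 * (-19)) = -19456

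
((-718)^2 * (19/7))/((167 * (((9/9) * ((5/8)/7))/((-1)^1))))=-78359648/835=-93843.89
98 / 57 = 1.72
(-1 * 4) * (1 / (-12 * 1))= 1 / 3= 0.33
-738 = -738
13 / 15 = 0.87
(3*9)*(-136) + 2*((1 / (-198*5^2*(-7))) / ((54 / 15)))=-229022639 / 62370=-3672.00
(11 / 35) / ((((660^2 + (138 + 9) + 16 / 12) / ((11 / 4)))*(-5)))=-363 / 915071500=-0.00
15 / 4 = 3.75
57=57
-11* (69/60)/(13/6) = -759/130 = -5.84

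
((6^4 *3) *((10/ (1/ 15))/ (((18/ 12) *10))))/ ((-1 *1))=-38880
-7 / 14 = -1 / 2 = -0.50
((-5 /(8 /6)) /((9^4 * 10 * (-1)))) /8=1 /139968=0.00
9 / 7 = 1.29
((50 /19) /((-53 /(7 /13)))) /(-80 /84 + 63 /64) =-0.84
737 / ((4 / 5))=3685 / 4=921.25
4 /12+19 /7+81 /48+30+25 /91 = 152923 /4368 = 35.01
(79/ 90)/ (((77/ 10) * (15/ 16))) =1264/ 10395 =0.12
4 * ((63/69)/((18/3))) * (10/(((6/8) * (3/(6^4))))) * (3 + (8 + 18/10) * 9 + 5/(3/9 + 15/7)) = 97723584/299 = 326834.73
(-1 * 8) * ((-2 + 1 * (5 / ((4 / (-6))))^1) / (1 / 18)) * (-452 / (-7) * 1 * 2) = 1236672 / 7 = 176667.43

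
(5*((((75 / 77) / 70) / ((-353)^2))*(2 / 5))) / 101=15 / 6783589351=0.00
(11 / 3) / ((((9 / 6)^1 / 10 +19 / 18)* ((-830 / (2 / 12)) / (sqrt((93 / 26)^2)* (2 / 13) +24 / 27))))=-24079 / 27394731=-0.00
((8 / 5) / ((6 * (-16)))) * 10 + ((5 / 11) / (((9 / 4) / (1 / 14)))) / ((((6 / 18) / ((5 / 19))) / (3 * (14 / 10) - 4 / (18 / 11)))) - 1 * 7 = -564601 / 79002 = -7.15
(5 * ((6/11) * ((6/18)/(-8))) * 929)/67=-4645/2948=-1.58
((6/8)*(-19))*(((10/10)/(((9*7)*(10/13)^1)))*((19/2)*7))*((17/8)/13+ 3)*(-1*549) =21734727/640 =33960.51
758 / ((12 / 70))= 13265 / 3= 4421.67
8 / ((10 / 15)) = 12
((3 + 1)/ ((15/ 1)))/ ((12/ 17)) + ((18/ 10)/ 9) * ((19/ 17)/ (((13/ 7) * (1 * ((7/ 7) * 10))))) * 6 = 22376/ 49725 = 0.45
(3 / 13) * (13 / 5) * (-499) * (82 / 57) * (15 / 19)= -122754 / 361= -340.04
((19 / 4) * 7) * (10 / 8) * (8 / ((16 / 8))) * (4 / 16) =665 / 16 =41.56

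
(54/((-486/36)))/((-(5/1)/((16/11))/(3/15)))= 64/275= 0.23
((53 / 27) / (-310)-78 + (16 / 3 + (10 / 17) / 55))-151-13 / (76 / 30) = -3402006022 / 14869305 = -228.79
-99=-99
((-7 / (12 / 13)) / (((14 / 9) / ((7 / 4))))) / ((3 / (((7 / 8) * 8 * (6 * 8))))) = -1911 / 2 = -955.50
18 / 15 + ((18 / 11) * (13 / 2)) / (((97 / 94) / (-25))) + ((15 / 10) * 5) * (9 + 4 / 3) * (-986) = -76671.49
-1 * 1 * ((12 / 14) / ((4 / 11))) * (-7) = 33 / 2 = 16.50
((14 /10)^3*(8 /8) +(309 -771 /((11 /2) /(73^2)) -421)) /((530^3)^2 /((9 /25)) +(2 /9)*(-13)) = -9245834793 /761899913809374964250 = -0.00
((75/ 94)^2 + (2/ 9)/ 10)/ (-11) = -261961/ 4373820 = -0.06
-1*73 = -73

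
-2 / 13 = -0.15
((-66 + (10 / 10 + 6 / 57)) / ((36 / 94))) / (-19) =6439 / 722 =8.92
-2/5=-0.40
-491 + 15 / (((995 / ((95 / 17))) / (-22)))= -1667323 / 3383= -492.85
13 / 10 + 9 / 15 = 19 / 10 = 1.90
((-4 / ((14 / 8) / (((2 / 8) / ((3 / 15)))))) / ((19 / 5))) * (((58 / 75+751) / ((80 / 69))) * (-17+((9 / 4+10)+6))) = -1296809 / 2128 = -609.40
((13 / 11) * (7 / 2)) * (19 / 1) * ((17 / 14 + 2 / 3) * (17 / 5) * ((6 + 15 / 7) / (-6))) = -682.11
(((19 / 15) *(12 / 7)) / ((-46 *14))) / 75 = -19 / 422625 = -0.00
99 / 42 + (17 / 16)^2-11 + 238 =413031 / 1792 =230.49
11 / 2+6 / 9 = 37 / 6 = 6.17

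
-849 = -849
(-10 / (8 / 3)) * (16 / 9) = -20 / 3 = -6.67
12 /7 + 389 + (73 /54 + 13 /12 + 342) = 555773 /756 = 735.15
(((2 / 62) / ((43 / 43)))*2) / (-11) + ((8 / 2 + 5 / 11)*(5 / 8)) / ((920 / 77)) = 114019 / 501952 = 0.23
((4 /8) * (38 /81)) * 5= 95 /81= 1.17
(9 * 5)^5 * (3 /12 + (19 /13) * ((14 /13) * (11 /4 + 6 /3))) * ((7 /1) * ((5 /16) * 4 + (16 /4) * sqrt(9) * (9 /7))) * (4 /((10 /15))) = 998720670134.52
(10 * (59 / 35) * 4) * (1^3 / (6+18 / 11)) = 8.83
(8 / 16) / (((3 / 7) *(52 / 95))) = 665 / 312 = 2.13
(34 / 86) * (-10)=-170 / 43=-3.95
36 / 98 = 18 / 49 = 0.37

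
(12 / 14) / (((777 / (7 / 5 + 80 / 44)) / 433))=153282 / 99715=1.54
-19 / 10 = -1.90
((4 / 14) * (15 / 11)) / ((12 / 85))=425 / 154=2.76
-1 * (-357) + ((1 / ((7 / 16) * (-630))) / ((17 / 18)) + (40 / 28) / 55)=16356969 / 45815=357.02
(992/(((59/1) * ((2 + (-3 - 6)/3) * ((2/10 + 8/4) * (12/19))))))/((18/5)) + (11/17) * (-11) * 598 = -1268930534/297891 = -4259.71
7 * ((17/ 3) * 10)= 1190/ 3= 396.67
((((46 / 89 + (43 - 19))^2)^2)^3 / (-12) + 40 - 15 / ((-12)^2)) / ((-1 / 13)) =201901266834191472652000638645944039145419 / 3951846457044194244856336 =51090362196208569.11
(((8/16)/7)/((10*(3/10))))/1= 1/42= 0.02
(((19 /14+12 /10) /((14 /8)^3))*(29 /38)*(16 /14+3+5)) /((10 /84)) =31893504 /1140475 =27.97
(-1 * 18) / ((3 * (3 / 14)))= -28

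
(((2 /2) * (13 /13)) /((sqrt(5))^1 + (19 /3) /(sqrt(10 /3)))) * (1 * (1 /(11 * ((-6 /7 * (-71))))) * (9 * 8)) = 2520 /(781 * (30 * sqrt(5) + 19 * sqrt(30))) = 0.02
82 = 82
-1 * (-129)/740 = 129/740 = 0.17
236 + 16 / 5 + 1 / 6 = 7181 / 30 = 239.37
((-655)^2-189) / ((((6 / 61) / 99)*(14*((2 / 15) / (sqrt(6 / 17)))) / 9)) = 29134581795*sqrt(102) / 238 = 1236322910.57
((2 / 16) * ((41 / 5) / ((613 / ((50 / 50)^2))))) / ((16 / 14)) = 287 / 196160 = 0.00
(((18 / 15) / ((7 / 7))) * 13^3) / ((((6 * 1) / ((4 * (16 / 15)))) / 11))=1546688 / 75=20622.51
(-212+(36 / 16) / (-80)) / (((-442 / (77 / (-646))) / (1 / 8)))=-274967 / 38471680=-0.01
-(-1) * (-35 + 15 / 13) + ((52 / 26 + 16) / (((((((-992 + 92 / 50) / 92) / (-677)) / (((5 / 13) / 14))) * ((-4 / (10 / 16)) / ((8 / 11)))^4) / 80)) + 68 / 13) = -28.20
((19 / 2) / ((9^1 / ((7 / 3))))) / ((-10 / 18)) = -133 / 30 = -4.43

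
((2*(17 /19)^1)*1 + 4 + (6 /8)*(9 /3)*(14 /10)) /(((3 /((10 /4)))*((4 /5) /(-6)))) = -16985 /304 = -55.87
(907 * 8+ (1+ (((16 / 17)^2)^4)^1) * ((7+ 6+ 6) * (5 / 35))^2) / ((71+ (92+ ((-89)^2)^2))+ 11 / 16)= 39748118963727376 / 343137824350208141275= 0.00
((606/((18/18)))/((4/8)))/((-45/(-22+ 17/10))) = 41006/75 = 546.75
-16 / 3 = -5.33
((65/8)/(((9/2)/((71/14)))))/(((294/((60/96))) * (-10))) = -4615/2370816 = -0.00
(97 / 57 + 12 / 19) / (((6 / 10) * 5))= 7 / 9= 0.78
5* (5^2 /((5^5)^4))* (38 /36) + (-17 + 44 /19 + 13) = -439453124999639 /260925292968750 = -1.68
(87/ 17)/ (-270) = -29/ 1530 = -0.02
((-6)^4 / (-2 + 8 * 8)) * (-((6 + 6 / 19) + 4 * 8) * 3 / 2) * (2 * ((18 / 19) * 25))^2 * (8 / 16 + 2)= -1432922400000 / 212629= -6739073.22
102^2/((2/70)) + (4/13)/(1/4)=4733836/13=364141.23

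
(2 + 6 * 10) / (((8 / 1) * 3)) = 31 / 12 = 2.58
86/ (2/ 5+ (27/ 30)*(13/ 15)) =4300/ 59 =72.88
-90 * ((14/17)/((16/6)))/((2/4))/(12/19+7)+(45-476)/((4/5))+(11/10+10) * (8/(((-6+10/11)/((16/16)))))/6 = -9471979/17255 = -548.94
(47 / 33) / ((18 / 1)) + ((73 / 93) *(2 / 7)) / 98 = 514205 / 6316002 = 0.08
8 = 8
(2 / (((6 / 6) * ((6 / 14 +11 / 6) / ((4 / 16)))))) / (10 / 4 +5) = 14 / 475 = 0.03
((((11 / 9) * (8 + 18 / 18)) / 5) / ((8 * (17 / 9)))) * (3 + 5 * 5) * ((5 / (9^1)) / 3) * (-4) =-154 / 51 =-3.02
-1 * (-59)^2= -3481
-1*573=-573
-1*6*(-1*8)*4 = 192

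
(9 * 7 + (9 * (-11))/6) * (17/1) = 1581/2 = 790.50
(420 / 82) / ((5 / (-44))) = -1848 / 41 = -45.07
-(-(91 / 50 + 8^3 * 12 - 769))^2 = -72275483281 / 2500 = -28910193.31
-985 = -985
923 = 923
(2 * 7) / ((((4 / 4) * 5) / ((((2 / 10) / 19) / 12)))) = 7 / 2850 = 0.00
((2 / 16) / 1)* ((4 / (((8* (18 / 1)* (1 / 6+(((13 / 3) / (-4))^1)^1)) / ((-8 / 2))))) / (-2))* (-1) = 1 / 132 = 0.01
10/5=2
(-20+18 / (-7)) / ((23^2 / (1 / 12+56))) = -53167 / 22218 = -2.39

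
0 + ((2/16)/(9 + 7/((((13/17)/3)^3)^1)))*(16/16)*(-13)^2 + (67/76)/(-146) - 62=-651954074879/10522669680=-61.96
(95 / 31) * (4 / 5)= 76 / 31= 2.45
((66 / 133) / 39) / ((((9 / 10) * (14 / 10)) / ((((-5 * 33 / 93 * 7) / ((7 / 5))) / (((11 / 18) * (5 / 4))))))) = -44000 / 375193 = -0.12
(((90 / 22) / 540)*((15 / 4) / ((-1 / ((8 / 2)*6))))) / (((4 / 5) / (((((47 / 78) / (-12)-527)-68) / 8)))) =13924175 / 219648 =63.39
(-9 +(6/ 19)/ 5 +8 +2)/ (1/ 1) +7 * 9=6086/ 95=64.06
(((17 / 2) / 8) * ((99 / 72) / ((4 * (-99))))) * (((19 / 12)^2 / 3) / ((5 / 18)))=-0.01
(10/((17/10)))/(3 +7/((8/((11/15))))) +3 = 34287/7429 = 4.62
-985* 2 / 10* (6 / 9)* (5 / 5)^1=-394 / 3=-131.33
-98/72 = -49/36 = -1.36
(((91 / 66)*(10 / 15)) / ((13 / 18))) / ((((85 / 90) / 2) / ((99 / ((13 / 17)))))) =4536 / 13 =348.92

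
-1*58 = -58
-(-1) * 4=4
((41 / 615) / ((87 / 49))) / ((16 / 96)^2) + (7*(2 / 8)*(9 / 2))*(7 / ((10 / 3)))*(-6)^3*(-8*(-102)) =-2914832.25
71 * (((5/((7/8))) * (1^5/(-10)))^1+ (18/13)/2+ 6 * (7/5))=275267/455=604.98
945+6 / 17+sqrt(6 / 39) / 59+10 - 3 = sqrt(26) / 767+16190 / 17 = 952.36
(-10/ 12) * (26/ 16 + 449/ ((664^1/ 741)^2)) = -1236269125/ 2645376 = -467.33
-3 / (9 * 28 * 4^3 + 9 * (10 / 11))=-11 / 59166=-0.00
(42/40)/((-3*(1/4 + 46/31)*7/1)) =-31/1075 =-0.03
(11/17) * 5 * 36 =1980/17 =116.47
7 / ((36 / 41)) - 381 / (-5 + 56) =307 / 612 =0.50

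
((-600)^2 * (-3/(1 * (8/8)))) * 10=-10800000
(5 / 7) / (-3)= -5 / 21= -0.24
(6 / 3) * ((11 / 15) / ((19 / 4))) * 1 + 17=4933 / 285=17.31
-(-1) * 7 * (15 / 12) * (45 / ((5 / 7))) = 2205 / 4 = 551.25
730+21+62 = 813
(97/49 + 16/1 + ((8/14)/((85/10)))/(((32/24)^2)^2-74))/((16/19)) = 42966745/2012528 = 21.35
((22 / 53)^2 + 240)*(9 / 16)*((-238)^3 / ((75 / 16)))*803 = -21909997774607712 / 70225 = -311997120321.93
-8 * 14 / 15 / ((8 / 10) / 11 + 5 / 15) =-1232 / 67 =-18.39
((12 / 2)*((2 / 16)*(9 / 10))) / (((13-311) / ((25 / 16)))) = -135 / 38144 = -0.00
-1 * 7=-7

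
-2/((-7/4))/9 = 8/63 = 0.13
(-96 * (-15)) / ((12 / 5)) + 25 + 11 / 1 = 636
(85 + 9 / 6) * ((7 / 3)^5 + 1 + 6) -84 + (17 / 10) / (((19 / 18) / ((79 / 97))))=14567521091 / 2239245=6505.55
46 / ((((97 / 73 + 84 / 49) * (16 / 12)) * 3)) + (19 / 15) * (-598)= -1406381 / 1866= -753.69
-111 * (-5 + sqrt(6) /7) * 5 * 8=22200-4440 * sqrt(6) /7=20646.32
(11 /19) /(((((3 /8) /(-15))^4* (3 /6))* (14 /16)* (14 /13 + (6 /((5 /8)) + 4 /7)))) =14643200000 /48621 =301170.28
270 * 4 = 1080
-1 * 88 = -88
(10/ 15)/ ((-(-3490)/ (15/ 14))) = 1/ 4886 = 0.00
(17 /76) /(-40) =-17 /3040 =-0.01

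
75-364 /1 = -289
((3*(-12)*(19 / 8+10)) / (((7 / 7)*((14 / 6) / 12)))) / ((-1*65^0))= 16038 / 7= 2291.14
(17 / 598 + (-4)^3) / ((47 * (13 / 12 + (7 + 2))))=-229530 / 1700413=-0.13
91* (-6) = -546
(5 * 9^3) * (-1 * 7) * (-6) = 153090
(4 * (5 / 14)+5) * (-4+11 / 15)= -21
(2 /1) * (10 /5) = 4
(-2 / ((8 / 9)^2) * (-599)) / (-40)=-48519 / 1280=-37.91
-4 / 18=-2 / 9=-0.22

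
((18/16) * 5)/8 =45/64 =0.70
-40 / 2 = -20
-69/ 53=-1.30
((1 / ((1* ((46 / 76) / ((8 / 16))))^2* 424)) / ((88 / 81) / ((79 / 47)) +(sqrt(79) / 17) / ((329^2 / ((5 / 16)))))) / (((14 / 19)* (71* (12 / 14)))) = 1639093054234085372793024 / 29517009182306920849618074043- 861339750278618205* sqrt(79) / 59034018364613841699236148086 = 0.00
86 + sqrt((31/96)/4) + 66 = 152.28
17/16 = 1.06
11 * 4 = 44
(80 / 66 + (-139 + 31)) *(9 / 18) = -1762 / 33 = -53.39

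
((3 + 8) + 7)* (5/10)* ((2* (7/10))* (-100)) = -1260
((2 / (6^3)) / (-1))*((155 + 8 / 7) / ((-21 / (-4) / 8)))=-8744 / 3969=-2.20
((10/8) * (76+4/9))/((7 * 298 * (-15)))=-86/28161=-0.00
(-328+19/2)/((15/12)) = -1274/5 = -254.80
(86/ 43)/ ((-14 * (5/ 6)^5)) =-7776/ 21875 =-0.36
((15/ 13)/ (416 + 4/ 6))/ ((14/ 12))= 27/ 11375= 0.00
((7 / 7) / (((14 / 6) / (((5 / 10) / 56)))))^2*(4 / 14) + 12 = 25815561 / 2151296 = 12.00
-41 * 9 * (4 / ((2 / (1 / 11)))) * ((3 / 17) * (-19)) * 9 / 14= 189297 / 1309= 144.61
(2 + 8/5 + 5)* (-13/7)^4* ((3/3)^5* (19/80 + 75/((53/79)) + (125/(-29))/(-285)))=19682364656617/1717136400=11462.32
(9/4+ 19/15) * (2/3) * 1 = 211/90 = 2.34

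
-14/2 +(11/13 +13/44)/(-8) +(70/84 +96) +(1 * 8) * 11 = 177.69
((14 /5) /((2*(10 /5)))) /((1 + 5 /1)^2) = 7 /360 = 0.02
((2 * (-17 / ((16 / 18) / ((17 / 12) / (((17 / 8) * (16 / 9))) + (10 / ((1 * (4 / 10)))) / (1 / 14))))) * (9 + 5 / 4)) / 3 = -5861073 / 128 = -45789.63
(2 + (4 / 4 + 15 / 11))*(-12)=-576 / 11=-52.36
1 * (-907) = -907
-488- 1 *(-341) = -147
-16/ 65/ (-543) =16/ 35295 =0.00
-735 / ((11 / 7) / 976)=-5021520 / 11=-456501.82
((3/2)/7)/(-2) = -3/28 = -0.11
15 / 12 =5 / 4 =1.25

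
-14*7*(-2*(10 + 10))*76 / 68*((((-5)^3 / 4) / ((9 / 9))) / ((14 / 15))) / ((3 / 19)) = -15793750 / 17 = -929044.12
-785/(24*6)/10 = -0.55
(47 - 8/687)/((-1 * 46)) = -32281/31602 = -1.02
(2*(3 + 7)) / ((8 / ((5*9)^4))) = 20503125 / 2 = 10251562.50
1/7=0.14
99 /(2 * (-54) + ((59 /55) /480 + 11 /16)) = -2613600 /2832991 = -0.92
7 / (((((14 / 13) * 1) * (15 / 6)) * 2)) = 13 / 10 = 1.30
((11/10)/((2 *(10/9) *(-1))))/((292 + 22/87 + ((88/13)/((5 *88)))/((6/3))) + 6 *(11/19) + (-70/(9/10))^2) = -57440097/736291179820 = -0.00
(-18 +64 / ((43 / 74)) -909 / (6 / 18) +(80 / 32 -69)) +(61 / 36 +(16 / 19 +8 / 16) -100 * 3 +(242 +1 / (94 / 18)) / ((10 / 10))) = -3809978245 / 1382364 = -2756.13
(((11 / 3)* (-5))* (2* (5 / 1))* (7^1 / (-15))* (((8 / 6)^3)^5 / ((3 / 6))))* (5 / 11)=751619276800 / 129140163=5820.18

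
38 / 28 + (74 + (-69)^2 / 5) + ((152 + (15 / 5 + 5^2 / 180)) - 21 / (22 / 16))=16180487 / 13860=1167.42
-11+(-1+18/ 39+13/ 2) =-131/ 26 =-5.04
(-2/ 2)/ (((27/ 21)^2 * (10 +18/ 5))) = -245/ 5508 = -0.04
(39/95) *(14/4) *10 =273/19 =14.37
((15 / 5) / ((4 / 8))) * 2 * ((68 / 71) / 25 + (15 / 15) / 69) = 25868 / 40825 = 0.63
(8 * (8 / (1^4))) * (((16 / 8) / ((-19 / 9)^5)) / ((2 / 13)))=-49128768 / 2476099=-19.84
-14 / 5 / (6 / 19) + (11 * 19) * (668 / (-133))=-111151 / 105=-1058.58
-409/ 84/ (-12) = 409/ 1008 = 0.41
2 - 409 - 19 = -426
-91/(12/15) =-455/4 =-113.75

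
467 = 467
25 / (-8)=-25 / 8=-3.12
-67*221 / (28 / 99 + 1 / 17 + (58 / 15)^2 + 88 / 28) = -1453677225 / 1809917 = -803.17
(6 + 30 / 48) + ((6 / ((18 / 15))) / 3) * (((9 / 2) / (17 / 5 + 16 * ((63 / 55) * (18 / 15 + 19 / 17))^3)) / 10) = 1640148783714413 / 247477091838968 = 6.63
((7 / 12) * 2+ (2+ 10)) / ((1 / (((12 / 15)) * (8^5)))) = 5177344 / 15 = 345156.27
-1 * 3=-3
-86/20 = -43/10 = -4.30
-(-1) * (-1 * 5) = -5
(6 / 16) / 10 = 3 / 80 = 0.04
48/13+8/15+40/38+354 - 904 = -2018194/3705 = -544.72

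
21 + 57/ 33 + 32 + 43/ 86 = 1215/ 22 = 55.23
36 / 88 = 9 / 22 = 0.41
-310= -310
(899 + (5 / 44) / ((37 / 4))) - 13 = 360607 / 407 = 886.01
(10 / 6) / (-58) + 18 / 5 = 3107 / 870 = 3.57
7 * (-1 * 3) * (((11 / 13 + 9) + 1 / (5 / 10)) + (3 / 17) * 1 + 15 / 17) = -271.00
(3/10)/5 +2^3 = 403/50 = 8.06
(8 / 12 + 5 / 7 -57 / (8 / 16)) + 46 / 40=-46817 / 420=-111.47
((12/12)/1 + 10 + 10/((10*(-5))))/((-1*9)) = -6/5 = -1.20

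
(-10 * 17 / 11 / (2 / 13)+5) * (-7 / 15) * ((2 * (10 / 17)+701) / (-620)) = -584913 / 11594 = -50.45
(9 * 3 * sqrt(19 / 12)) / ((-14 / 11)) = -99 * sqrt(57) / 28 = -26.69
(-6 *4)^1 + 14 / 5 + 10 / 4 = -187 / 10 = -18.70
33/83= 0.40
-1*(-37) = 37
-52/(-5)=52/5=10.40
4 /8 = 1 /2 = 0.50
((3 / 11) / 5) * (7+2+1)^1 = 6 / 11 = 0.55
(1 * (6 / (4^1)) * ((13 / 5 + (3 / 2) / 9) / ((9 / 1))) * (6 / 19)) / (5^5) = 83 / 1781250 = 0.00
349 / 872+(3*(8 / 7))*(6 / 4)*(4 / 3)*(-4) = -164981 / 6104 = -27.03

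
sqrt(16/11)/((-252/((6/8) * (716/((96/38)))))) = -3401 * sqrt(11)/11088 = -1.02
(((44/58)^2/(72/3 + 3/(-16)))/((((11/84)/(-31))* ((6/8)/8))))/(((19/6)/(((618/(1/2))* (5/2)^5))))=-4720531200000/2029333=-2326149.13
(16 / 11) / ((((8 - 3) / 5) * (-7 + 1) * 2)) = -0.12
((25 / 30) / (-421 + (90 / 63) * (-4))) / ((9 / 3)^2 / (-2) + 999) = -0.00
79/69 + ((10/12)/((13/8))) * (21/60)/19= 6558/5681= 1.15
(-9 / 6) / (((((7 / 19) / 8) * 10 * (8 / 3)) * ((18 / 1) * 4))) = -19 / 1120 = -0.02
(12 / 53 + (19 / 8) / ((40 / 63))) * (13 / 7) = 874653 / 118720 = 7.37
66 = 66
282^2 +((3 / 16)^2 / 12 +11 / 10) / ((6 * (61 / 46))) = 74510936921 / 936960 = 79524.14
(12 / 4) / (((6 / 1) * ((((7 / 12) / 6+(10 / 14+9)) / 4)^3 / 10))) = 0.34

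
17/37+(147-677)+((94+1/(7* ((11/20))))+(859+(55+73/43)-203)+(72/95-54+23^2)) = 753.17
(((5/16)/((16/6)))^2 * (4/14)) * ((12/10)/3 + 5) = 1215/57344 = 0.02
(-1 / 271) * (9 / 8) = -9 / 2168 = -0.00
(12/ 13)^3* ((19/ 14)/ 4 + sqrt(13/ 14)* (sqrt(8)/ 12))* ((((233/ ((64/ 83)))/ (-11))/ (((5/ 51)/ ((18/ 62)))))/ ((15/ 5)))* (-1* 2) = 26629803* sqrt(91)/ 26221195 + 1517898771/ 104884780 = 24.16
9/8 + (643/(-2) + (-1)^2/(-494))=-633065/1976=-320.38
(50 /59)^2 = 2500 /3481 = 0.72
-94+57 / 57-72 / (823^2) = -62991669 / 677329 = -93.00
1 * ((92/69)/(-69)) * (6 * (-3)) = 8/23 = 0.35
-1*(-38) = 38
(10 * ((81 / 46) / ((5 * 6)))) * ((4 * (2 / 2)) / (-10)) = -27 / 115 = -0.23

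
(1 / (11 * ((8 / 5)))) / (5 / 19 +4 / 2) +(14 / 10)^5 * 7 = 445480691 / 11825000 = 37.67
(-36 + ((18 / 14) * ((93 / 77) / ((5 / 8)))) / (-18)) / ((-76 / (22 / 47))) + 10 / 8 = 1288709 / 875140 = 1.47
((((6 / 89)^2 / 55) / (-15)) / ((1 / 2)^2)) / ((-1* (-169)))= -48 / 368128475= -0.00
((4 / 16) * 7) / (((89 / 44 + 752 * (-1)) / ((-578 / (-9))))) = -44506 / 296991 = -0.15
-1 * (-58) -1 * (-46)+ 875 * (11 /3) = 9937 /3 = 3312.33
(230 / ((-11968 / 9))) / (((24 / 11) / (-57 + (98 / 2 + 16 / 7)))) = 1725 / 3808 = 0.45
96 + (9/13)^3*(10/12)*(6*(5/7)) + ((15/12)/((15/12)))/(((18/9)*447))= 1336195825/13748826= 97.19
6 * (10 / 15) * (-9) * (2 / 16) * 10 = -45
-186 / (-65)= 186 / 65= 2.86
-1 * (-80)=80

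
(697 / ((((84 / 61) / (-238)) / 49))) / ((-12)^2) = -35416661 / 864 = -40991.51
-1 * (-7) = 7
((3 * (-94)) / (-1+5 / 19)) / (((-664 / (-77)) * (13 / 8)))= 29469 / 1079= 27.31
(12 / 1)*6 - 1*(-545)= 617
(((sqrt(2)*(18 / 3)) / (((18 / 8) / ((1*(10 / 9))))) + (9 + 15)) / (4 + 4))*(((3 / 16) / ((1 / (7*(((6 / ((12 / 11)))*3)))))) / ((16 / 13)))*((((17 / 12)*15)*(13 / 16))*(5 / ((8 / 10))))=138263125*sqrt(2) / 196608 + 746620875 / 131072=6690.80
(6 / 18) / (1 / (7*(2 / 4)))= 7 / 6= 1.17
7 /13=0.54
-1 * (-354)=354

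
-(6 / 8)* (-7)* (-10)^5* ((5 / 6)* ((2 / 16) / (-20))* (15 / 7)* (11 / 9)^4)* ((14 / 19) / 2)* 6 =1601359375 / 55404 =28903.32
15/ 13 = 1.15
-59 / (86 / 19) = -1121 / 86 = -13.03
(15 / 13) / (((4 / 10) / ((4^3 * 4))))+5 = 9665 / 13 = 743.46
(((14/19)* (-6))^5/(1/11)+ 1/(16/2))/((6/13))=-4784312431769/118852752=-40254.12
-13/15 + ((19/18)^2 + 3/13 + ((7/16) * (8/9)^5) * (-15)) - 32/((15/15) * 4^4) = -33657517/10235160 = -3.29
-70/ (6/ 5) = -175/ 3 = -58.33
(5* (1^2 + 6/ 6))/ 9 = 10/ 9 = 1.11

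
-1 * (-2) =2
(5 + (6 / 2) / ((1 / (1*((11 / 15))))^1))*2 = 14.40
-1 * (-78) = 78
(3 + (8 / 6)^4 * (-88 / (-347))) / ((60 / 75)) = 534245 / 112428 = 4.75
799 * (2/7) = 1598/7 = 228.29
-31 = -31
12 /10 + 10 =56 /5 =11.20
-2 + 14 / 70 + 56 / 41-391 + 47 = -70609 / 205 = -344.43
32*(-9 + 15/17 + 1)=-3872/17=-227.76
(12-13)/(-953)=1/953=0.00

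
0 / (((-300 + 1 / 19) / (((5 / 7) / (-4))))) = 0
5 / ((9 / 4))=20 / 9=2.22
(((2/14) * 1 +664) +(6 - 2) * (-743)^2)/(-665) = -15462021/4655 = -3321.59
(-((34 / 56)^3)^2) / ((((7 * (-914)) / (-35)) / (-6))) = 362063535 / 220223868928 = 0.00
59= 59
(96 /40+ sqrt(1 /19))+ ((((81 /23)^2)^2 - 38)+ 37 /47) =sqrt(19) /19+ 7826600214 /65762635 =119.24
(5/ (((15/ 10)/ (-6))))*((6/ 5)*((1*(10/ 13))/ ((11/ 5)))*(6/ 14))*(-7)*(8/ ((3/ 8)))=76800/ 143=537.06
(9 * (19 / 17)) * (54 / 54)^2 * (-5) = -855 / 17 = -50.29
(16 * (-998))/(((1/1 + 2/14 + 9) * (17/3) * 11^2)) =-335328/146047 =-2.30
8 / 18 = 4 / 9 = 0.44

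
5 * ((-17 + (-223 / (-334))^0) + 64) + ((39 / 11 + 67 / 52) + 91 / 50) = 3527151 / 14300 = 246.65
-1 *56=-56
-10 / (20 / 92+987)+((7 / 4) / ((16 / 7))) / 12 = 467977 / 8719104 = 0.05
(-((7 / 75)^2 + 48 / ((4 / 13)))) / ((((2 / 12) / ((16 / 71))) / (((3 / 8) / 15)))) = -3510196 / 665625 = -5.27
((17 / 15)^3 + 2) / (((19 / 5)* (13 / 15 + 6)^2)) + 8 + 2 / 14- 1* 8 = 686354 / 4232991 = 0.16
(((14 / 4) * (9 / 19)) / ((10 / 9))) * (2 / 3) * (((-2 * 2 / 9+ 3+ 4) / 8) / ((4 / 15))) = 3717 / 1216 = 3.06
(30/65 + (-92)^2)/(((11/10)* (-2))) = -550190/143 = -3847.48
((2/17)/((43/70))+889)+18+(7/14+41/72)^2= 3442139987/3789504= 908.34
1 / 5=0.20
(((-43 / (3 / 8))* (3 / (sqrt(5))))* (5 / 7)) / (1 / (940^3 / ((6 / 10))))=-1428604480000* sqrt(5) / 21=-152116987154.32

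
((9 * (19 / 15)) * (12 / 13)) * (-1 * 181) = -123804 / 65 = -1904.68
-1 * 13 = -13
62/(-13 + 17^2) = 31/138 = 0.22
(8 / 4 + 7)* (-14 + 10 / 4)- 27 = -261 / 2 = -130.50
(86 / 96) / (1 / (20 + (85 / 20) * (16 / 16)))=4171 / 192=21.72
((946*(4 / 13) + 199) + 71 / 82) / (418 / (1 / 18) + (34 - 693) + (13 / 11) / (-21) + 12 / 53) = 376900755 / 5270446844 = 0.07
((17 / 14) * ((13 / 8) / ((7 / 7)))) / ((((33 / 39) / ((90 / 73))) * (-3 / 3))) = -129285 / 44968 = -2.88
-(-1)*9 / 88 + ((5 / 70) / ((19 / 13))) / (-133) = 158629 / 1556632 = 0.10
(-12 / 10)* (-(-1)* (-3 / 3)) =6 / 5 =1.20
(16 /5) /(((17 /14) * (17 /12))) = 2688 /1445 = 1.86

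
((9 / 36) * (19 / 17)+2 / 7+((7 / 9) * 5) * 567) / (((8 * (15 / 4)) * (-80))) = -1049849 / 1142400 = -0.92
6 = 6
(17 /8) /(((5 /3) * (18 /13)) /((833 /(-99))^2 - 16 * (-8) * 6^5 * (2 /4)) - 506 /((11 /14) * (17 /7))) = -18327768415021 /2287102520978416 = -0.01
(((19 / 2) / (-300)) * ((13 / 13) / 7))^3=-6859 / 74088000000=-0.00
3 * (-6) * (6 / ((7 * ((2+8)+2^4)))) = -54 / 91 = -0.59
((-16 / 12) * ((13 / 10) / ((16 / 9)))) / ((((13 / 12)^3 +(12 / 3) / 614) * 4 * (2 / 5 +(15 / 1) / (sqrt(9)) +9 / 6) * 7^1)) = -431028 / 109147535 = -0.00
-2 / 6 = -1 / 3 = -0.33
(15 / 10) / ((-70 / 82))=-1.76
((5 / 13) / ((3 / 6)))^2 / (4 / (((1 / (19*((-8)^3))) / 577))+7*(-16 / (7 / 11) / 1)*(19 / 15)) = -375 / 14229238244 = -0.00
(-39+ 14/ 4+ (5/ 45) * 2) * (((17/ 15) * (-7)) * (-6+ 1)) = -75565/ 54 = -1399.35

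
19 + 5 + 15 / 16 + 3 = 27.94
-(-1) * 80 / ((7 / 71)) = 5680 / 7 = 811.43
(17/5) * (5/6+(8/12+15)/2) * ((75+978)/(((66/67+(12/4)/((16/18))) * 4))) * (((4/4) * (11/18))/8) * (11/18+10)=404423591/280440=1442.10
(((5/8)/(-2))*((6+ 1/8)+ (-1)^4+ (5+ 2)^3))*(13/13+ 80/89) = -2366845/11392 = -207.76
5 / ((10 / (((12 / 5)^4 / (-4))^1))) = -2592 / 625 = -4.15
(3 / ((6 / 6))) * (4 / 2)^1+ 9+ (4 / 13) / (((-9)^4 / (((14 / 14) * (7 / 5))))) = 6397003 / 426465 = 15.00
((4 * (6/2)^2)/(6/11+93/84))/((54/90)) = 18480/509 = 36.31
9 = 9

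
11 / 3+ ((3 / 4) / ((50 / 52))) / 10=3.74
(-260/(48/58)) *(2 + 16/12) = -9425/9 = -1047.22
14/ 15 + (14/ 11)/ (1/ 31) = 6664/ 165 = 40.39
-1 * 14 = -14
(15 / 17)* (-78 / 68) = -585 / 578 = -1.01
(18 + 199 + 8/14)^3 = 3532642667/343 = 10299249.76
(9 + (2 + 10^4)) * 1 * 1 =10011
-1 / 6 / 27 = -1 / 162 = -0.01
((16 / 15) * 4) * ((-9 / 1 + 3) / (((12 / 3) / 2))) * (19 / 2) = -608 / 5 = -121.60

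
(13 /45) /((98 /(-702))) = -507 /245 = -2.07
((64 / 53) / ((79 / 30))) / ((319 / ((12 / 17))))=23040 / 22706101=0.00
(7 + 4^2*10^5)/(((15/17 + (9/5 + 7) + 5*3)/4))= 272001190/1049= 259295.70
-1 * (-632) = 632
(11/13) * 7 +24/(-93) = 2283/403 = 5.67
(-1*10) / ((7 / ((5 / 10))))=-5 / 7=-0.71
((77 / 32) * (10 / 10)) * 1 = 2.41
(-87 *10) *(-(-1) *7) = -6090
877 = 877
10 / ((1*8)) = 5 / 4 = 1.25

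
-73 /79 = -0.92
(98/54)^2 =3.29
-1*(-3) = 3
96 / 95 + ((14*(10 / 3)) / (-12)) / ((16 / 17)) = -42701 / 13680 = -3.12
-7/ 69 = -0.10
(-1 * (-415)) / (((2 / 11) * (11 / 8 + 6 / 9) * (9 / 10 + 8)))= 547800 / 4361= 125.61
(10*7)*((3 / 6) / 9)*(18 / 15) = 14 / 3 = 4.67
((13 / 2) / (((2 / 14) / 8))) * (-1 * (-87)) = 31668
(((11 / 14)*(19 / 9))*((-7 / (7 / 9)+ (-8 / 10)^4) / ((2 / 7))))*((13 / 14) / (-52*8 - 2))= 9971 / 90000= 0.11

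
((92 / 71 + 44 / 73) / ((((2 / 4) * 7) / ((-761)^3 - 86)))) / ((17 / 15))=-130097936498400 / 616777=-210931887.05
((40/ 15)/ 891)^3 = 512/ 19098395217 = 0.00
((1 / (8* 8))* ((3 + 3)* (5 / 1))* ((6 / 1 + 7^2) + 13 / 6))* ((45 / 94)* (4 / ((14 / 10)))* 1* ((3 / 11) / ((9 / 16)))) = 18375 / 1034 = 17.77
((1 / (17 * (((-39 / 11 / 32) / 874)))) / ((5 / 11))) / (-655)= 3384128 / 2171325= 1.56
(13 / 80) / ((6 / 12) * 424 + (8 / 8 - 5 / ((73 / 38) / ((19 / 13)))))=12337 / 15882160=0.00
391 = 391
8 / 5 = 1.60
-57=-57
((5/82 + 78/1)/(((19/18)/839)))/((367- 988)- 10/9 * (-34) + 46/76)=-870011118/8169455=-106.50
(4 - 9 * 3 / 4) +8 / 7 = -45 / 28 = -1.61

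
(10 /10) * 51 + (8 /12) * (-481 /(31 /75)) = -22469 /31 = -724.81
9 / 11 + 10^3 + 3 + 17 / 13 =143733 / 143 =1005.13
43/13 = 3.31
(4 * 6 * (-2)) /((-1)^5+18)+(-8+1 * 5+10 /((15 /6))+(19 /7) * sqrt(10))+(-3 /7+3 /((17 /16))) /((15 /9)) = -46 /119+19 * sqrt(10) /7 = 8.20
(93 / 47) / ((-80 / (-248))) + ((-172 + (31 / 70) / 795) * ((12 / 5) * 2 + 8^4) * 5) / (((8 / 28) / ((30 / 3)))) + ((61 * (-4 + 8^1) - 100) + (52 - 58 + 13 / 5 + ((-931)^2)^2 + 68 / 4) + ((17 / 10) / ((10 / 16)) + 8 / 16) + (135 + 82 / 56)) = 751151197744.18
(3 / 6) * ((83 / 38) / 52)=83 / 3952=0.02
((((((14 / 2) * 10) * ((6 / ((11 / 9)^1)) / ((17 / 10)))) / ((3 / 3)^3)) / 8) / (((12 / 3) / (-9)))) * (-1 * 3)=127575 / 748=170.55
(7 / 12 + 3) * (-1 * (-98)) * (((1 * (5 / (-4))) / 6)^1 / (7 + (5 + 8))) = -2107 / 576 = -3.66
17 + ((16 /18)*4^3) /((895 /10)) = 17.64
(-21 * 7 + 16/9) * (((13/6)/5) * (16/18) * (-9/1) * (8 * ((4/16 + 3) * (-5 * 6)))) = -3534128/9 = -392680.89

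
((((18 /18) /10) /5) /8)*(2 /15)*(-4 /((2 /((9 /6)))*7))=-1 /7000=-0.00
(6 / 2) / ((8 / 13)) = 39 / 8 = 4.88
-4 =-4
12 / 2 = 6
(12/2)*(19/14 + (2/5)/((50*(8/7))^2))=11401029/1400000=8.14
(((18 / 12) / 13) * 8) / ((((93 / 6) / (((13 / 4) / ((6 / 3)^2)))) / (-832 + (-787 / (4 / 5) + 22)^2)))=44716.02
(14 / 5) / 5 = 14 / 25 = 0.56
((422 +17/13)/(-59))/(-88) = 5503/67496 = 0.08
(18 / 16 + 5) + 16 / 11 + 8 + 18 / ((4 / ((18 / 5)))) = 13983 / 440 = 31.78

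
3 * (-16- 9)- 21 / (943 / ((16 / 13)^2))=-75.03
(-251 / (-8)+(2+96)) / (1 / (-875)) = -905625 / 8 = -113203.12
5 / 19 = 0.26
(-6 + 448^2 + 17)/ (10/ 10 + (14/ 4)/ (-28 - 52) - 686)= -293.00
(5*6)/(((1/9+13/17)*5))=459/67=6.85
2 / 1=2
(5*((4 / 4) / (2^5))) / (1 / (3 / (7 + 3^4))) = 15 / 2816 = 0.01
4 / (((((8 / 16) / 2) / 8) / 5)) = 640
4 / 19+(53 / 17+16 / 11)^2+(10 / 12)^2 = 521666911 / 23918796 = 21.81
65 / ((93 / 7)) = 455 / 93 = 4.89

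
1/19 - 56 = -55.95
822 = 822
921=921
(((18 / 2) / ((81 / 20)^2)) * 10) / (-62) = -2000 / 22599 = -0.09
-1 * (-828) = 828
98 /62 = 49 /31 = 1.58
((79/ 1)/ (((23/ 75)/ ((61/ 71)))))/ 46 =361425/ 75118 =4.81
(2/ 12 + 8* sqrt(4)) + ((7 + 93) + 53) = 1015/ 6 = 169.17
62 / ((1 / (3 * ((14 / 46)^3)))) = 63798 / 12167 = 5.24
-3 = -3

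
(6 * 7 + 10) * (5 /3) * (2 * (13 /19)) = 6760 /57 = 118.60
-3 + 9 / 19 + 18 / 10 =-69 / 95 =-0.73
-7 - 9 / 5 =-8.80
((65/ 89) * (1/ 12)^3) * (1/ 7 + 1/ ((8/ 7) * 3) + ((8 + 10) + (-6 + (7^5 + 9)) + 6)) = 183832025/ 25837056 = 7.12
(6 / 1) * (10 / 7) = 8.57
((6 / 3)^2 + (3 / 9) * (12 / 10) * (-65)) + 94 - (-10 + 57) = 25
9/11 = 0.82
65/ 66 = 0.98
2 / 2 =1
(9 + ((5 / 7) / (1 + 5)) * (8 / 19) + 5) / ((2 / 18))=16818 / 133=126.45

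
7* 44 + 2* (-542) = -776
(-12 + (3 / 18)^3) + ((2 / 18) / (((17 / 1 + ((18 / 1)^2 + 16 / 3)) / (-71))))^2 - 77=-20751511199 / 233176536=-88.99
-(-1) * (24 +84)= 108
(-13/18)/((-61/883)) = 11479/1098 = 10.45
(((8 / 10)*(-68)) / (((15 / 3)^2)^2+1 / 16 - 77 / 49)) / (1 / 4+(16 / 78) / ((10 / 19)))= -1584128 / 11615223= -0.14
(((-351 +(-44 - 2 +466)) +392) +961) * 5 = 7110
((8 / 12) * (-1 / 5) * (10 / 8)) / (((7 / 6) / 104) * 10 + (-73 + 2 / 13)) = 52 / 22693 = 0.00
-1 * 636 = -636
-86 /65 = -1.32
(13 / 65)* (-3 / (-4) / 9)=1 / 60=0.02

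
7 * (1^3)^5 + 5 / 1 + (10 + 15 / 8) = 191 / 8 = 23.88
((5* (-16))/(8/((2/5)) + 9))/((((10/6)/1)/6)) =-9.93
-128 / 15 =-8.53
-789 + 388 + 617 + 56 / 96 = 216.58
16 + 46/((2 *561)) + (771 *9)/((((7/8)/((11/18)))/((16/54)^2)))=140436577/318087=441.50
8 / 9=0.89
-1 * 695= -695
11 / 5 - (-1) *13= 76 / 5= 15.20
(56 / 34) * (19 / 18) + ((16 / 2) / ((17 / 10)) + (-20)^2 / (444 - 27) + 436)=554698 / 1251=443.40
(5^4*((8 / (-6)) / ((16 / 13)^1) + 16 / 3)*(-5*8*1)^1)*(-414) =43987500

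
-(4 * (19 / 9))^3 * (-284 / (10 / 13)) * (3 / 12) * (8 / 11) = 1620699392 / 40095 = 40421.48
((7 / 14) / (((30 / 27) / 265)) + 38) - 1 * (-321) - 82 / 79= 150799 / 316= 477.21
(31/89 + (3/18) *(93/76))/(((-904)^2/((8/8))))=7471/11055298048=0.00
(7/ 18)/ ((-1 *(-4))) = 7/ 72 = 0.10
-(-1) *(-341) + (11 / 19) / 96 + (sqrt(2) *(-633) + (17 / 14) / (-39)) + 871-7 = -372.22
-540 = -540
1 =1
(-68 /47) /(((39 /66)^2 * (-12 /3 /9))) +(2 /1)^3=17.32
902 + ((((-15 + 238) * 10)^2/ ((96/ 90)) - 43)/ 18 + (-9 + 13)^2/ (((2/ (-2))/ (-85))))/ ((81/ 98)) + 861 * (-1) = 918679583/ 2916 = 315047.87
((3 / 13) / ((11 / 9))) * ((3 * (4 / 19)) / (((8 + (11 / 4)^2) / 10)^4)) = 0.02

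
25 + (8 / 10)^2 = 641 / 25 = 25.64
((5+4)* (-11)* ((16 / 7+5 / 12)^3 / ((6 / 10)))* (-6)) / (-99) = -58485415 / 296352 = -197.35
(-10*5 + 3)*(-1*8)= 376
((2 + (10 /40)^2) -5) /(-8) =47 /128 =0.37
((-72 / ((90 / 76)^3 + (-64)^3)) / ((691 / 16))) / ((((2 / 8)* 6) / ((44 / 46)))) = 84283392 / 20782661247509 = 0.00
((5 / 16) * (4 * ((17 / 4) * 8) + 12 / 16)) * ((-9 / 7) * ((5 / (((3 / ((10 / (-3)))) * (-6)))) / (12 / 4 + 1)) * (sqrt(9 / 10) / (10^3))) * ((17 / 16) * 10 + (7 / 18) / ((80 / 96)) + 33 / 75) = -3784693 * sqrt(10) / 86016000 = -0.14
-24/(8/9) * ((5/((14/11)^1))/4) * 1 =-1485/56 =-26.52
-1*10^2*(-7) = 700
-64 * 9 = -576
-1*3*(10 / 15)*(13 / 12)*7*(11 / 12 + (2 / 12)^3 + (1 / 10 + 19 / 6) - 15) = 1062607 / 6480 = 163.98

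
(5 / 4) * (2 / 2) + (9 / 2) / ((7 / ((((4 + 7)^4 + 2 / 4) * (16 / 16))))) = 131791 / 14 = 9413.64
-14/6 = -7/3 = -2.33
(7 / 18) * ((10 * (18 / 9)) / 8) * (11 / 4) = 385 / 144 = 2.67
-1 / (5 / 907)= -907 / 5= -181.40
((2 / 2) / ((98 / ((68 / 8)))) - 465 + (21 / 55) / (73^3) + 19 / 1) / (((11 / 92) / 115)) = -989221175724021 / 2306481793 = -428887.49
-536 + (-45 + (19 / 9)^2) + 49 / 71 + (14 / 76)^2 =-4781857765 / 8304444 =-575.82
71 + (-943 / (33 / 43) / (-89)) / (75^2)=1173004924 / 16520625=71.00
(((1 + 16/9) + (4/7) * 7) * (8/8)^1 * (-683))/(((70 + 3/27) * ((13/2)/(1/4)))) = -41663/16406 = -2.54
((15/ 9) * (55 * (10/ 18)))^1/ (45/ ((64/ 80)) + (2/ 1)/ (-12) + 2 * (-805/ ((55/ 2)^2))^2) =2013137500/ 2306596401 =0.87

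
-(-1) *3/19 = 3/19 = 0.16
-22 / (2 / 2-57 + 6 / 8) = 88 / 221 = 0.40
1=1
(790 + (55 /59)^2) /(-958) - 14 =-49440187 /3334798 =-14.83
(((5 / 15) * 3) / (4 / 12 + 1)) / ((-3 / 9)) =-9 / 4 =-2.25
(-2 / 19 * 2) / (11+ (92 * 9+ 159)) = -2 / 9481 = -0.00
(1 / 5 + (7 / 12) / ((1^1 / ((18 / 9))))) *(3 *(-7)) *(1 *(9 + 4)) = -3731 / 10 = -373.10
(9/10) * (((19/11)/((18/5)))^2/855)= 19/78408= 0.00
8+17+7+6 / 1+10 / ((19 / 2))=39.05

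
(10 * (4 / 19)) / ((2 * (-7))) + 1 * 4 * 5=2640 / 133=19.85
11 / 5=2.20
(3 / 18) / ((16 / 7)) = 7 / 96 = 0.07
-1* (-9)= 9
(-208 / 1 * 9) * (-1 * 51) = 95472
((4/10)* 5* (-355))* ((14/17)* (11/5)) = -1286.35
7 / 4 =1.75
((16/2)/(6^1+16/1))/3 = 4/33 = 0.12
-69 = -69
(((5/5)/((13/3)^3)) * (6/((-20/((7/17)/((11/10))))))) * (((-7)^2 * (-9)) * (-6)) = -1500282/410839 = -3.65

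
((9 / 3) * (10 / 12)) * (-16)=-40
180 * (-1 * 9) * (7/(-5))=2268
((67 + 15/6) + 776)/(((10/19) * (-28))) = -32129/560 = -57.37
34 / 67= 0.51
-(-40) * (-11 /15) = -88 /3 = -29.33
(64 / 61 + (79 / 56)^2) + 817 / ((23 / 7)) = 1107394139 / 4399808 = 251.69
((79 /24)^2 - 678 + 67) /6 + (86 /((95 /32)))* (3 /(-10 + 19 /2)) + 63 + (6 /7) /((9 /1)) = -484337479 /2298240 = -210.74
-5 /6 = -0.83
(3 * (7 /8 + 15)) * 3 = 142.88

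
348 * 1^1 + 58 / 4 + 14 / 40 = 7257 / 20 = 362.85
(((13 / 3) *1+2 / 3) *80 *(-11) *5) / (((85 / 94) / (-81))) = 33501600 / 17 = 1970682.35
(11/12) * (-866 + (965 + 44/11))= 94.42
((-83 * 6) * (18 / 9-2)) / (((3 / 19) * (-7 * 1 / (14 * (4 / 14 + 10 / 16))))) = 0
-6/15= -2/5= -0.40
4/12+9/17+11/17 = 77/51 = 1.51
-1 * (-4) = 4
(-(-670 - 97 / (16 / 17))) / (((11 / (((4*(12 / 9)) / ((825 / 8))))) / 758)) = 25001872 / 9075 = 2755.03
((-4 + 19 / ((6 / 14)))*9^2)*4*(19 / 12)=20691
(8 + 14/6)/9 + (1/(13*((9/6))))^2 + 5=28066/4563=6.15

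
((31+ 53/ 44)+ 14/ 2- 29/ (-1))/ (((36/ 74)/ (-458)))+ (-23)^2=-25217989/ 396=-63681.79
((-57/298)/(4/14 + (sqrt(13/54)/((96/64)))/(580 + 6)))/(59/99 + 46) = -235440710802/16387078217429 + 104164137*sqrt(78)/32774156434858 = -0.01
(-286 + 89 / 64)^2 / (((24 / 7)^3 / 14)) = 796618726225 / 28311552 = 28137.59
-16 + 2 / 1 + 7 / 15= -203 / 15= -13.53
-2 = -2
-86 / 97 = -0.89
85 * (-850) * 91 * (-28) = 184093000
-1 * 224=-224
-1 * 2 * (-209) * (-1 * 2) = -836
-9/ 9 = -1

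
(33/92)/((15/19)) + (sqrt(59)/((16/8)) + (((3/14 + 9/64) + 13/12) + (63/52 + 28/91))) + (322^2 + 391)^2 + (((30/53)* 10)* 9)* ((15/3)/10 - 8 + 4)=sqrt(59)/2 + 1153477594536235271/106491840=10831605453.95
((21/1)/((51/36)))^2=63504/289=219.74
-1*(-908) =908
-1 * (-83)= 83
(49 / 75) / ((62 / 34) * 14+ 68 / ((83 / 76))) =69139 / 9290850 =0.01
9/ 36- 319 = -1275/ 4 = -318.75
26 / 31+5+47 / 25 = 5982 / 775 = 7.72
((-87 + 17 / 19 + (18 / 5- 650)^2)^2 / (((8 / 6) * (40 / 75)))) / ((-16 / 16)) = -245408111216.05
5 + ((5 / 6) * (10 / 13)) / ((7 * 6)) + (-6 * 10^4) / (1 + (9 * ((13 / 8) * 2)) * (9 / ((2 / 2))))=-54919535 / 247338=-222.04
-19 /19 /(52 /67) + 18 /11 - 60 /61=-22181 /34892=-0.64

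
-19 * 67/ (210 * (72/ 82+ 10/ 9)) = -156579/ 51380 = -3.05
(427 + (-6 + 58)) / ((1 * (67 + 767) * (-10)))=-479 / 8340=-0.06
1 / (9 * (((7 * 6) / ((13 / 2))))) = 13 / 756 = 0.02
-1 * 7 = -7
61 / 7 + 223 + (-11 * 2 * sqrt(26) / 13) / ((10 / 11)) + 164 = 386.22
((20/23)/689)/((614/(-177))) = -1770/4865029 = -0.00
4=4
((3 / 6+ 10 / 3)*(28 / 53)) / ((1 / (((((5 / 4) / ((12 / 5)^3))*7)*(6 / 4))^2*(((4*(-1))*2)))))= -3081640625 / 211009536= -14.60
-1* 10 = -10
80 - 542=-462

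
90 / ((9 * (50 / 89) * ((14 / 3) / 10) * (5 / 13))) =99.17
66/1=66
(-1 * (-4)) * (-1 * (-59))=236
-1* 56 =-56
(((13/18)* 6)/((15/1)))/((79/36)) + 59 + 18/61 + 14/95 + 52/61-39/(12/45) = -157161609/1831220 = -85.82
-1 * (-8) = 8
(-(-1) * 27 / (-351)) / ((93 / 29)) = -29 / 1209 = -0.02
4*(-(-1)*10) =40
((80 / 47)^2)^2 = 40960000 / 4879681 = 8.39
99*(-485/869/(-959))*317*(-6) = -8302230/75761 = -109.58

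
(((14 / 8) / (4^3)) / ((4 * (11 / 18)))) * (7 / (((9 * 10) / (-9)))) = -441 / 56320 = -0.01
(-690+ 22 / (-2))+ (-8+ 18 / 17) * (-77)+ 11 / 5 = -13968 / 85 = -164.33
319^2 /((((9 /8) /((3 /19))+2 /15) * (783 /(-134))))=-2399.32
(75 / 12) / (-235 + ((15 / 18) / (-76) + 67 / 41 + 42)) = -116850 / 3577981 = -0.03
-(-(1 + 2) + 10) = -7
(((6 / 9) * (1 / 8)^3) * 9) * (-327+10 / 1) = -951 / 256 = -3.71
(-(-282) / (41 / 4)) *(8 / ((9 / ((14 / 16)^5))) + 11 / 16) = 1981097 / 62976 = 31.46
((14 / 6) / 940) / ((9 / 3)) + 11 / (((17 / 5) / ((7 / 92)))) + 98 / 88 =49508417 / 36386460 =1.36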